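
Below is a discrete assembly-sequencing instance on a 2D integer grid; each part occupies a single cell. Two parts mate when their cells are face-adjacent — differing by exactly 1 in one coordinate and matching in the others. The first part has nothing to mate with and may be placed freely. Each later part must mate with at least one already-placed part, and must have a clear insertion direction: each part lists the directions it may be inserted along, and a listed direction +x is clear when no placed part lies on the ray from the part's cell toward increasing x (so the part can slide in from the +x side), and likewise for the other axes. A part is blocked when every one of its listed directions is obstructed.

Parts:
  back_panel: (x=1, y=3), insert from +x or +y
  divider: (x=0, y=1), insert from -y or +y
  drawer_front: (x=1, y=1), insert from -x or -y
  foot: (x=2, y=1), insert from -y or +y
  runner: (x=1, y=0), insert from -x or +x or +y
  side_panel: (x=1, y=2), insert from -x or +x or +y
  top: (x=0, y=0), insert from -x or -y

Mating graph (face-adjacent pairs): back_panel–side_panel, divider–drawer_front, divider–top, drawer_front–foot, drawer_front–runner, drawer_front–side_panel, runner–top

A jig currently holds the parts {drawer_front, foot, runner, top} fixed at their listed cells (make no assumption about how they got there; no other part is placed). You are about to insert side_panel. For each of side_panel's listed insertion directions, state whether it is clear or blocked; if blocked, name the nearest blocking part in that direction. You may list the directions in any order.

-x: ray from side_panel(1, 2) has no placed part ⇒ clear
+x: ray from side_panel(1, 2) has no placed part ⇒ clear
+y: ray from side_panel(1, 2) has no placed part ⇒ clear

+x: clear; +y: clear; -x: clear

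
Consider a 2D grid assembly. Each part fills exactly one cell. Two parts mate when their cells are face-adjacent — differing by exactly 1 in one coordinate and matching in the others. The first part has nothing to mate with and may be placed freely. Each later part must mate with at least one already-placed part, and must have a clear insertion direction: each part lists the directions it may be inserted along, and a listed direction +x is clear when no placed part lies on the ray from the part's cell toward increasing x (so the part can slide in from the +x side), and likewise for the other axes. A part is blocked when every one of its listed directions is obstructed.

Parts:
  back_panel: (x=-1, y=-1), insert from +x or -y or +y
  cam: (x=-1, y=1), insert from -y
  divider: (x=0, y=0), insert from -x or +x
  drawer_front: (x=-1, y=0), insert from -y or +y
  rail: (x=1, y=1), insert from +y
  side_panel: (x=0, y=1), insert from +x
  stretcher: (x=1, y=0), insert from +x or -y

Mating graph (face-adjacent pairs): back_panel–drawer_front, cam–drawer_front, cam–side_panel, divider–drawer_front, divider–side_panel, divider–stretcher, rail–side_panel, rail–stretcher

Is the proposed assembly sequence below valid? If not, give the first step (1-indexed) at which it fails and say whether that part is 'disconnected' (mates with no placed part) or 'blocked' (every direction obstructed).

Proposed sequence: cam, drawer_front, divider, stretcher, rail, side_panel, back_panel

1. cam@(-1, 1) [-y clear] — {cam}
2. drawer_front@(-1, 0) [-y clear] — {cam, drawer_front}
3. divider@(0, 0) [+x clear] — {cam, divider, drawer_front}
4. stretcher@(1, 0) [+x clear] — {cam, divider, drawer_front, stretcher}
5. rail@(1, 1) [+y clear] — {cam, divider, drawer_front, rail, stretcher}
6. side_panel@(0, 1) — +x all obstructed ⇒ blocked

Invalid at step 6 (blocked)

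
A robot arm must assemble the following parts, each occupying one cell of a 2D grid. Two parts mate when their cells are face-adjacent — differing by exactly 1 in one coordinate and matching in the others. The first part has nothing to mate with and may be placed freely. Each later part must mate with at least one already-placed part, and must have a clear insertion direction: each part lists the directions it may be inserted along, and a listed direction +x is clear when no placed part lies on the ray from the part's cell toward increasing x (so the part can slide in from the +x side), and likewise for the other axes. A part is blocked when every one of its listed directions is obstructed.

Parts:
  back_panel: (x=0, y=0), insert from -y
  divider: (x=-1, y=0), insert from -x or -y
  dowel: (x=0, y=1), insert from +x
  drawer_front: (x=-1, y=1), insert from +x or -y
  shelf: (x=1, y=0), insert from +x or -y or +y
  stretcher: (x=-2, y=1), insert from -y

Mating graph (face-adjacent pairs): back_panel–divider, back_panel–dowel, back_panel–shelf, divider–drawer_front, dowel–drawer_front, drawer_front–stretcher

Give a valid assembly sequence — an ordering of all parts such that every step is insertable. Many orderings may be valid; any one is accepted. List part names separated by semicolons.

1. dowel@(0, 1) [+x clear] — {dowel}
2. back_panel@(0, 0) [-y clear] — {back_panel, dowel}
3. shelf@(1, 0) [+x clear] — {back_panel, dowel, shelf}
4. drawer_front@(-1, 1) [-y clear] — {back_panel, dowel, drawer_front, shelf}
5. divider@(-1, 0) [-x clear] — {back_panel, divider, dowel, drawer_front, shelf}
6. stretcher@(-2, 1) [-y clear] — {back_panel, divider, dowel, drawer_front, shelf, stretcher}

dowel; back_panel; shelf; drawer_front; divider; stretcher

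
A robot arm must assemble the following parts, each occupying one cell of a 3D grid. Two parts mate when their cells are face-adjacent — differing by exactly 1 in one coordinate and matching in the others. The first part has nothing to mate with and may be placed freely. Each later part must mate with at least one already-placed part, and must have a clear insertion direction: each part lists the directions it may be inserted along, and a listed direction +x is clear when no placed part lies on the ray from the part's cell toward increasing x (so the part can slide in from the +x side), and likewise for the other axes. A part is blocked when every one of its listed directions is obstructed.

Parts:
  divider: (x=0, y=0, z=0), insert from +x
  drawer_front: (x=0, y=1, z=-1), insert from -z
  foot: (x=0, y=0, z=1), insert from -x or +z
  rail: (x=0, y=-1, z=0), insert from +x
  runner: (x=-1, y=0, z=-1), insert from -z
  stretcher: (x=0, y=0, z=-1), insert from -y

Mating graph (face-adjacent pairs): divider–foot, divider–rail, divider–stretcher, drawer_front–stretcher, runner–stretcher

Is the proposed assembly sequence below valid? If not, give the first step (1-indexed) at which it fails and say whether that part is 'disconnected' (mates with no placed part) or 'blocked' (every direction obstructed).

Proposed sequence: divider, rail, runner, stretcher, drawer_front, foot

Invalid at step 3 (disconnected)

1. divider@(0, 0, 0) [+x clear] — {divider}
2. rail@(0, -1, 0) [+x clear] — {divider, rail}
3. runner@(-1, 0, -1) — no placed neighbour ⇒ disconnected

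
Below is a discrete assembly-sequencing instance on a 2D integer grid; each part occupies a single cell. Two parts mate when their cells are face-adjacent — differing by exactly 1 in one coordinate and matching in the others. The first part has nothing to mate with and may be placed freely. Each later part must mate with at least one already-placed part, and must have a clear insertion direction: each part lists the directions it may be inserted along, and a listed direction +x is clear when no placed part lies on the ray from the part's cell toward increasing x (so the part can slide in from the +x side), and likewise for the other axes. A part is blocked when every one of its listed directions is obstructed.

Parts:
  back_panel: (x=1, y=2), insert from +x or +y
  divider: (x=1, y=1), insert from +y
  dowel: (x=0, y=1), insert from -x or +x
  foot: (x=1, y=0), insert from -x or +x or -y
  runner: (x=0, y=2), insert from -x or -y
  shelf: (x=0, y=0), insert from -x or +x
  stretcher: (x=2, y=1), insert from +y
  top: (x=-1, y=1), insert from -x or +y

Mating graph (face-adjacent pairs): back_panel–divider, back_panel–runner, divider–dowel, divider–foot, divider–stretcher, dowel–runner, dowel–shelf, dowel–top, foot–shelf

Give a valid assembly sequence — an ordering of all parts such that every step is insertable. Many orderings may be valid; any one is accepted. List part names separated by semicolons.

1. top@(-1, 1) [-x clear] — {top}
2. dowel@(0, 1) [+x clear] — {dowel, top}
3. divider@(1, 1) [+y clear] — {divider, dowel, top}
4. back_panel@(1, 2) [+x clear] — {back_panel, divider, dowel, top}
5. stretcher@(2, 1) [+y clear] — {back_panel, divider, dowel, stretcher, top}
6. foot@(1, 0) [-x clear] — {back_panel, divider, dowel, foot, stretcher, top}
7. shelf@(0, 0) [-x clear] — {back_panel, divider, dowel, foot, shelf, stretcher, top}
8. runner@(0, 2) [-x clear] — {back_panel, divider, dowel, foot, runner, shelf, stretcher, top}

top; dowel; divider; back_panel; stretcher; foot; shelf; runner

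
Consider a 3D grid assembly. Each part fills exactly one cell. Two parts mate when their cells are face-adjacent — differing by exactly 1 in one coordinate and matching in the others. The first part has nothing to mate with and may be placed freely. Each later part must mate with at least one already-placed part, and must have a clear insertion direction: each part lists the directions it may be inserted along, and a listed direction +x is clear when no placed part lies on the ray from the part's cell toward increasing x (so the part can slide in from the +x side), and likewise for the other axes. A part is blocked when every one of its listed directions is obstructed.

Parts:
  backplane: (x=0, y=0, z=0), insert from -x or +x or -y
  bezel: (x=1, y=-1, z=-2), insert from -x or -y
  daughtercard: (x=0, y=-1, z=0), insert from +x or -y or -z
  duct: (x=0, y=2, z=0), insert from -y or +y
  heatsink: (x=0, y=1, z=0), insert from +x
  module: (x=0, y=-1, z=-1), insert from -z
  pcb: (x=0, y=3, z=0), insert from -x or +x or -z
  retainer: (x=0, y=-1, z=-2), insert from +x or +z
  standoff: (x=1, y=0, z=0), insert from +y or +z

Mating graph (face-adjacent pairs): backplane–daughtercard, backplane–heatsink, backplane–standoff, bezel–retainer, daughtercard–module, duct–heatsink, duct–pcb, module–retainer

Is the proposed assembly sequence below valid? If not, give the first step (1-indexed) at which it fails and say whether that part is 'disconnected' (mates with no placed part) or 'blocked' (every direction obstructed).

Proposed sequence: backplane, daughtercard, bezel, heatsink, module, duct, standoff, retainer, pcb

1. backplane@(0, 0, 0) [-x clear] — {backplane}
2. daughtercard@(0, -1, 0) [+x clear] — {backplane, daughtercard}
3. bezel@(1, -1, -2) — no placed neighbour ⇒ disconnected

Invalid at step 3 (disconnected)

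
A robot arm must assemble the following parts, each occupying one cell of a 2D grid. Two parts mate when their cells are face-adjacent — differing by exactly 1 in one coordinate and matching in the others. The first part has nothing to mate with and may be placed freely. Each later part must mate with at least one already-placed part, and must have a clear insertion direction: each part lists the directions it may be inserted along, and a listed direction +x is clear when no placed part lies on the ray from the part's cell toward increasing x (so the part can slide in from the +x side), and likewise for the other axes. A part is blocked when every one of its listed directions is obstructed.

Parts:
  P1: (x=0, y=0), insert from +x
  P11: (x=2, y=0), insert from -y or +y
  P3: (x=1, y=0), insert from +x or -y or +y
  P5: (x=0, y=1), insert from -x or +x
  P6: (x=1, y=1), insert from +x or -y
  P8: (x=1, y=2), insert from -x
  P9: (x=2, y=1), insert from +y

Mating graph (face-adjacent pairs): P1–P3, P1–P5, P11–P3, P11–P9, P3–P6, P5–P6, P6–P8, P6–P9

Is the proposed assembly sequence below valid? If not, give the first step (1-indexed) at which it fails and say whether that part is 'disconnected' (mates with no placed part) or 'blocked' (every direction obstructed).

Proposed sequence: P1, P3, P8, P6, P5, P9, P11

Invalid at step 3 (disconnected)

1. P1@(0, 0) [+x clear] — {P1}
2. P3@(1, 0) [+x clear] — {P1, P3}
3. P8@(1, 2) — no placed neighbour ⇒ disconnected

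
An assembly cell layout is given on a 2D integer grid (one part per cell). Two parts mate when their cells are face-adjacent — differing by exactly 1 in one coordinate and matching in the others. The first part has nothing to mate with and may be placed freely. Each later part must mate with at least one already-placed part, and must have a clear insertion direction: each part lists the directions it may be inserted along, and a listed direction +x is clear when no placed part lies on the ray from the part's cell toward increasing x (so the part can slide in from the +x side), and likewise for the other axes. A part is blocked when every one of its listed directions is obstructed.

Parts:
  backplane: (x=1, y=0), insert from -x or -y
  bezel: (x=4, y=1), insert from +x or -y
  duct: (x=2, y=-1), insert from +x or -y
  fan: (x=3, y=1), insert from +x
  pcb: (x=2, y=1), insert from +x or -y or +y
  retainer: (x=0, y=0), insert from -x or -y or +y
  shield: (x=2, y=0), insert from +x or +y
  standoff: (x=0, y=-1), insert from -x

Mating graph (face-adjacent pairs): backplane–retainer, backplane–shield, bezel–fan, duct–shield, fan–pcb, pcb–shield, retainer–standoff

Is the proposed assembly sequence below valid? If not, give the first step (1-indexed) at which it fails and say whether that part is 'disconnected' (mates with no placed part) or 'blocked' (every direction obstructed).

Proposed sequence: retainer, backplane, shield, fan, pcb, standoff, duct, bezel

Invalid at step 4 (disconnected)

1. retainer@(0, 0) [-x clear] — {retainer}
2. backplane@(1, 0) [-y clear] — {backplane, retainer}
3. shield@(2, 0) [+x clear] — {backplane, retainer, shield}
4. fan@(3, 1) — no placed neighbour ⇒ disconnected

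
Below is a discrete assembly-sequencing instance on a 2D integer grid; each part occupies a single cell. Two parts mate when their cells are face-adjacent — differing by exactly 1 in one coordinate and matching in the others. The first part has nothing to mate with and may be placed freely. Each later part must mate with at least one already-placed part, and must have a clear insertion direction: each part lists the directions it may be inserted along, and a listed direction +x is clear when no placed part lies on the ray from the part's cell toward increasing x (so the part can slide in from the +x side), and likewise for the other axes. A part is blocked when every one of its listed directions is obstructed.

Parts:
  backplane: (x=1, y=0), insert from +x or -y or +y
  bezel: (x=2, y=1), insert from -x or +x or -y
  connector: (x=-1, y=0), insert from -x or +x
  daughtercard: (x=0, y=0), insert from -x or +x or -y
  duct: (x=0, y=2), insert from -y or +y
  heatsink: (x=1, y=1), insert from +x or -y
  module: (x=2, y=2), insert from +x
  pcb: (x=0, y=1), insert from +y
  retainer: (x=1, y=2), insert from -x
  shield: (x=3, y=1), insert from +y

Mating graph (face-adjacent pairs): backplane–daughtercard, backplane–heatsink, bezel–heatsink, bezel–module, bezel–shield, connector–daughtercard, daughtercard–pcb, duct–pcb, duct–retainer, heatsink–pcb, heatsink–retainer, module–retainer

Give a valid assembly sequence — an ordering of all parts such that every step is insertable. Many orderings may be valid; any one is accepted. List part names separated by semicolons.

shield; bezel; heatsink; module; retainer; pcb; daughtercard; duct; backplane; connector

1. shield@(3, 1) [+y clear] — {shield}
2. bezel@(2, 1) [-x clear] — {bezel, shield}
3. heatsink@(1, 1) [-y clear] — {bezel, heatsink, shield}
4. module@(2, 2) [+x clear] — {bezel, heatsink, module, shield}
5. retainer@(1, 2) [-x clear] — {bezel, heatsink, module, retainer, shield}
6. pcb@(0, 1) [+y clear] — {bezel, heatsink, module, pcb, retainer, shield}
7. daughtercard@(0, 0) [-x clear] — {bezel, daughtercard, heatsink, module, pcb, retainer, shield}
8. duct@(0, 2) [+y clear] — {bezel, daughtercard, duct, heatsink, module, pcb, retainer, shield}
9. backplane@(1, 0) [+x clear] — {backplane, bezel, daughtercard, duct, heatsink, module, pcb, retainer, shield}
10. connector@(-1, 0) [-x clear] — {backplane, bezel, connector, daughtercard, duct, heatsink, module, pcb, retainer, shield}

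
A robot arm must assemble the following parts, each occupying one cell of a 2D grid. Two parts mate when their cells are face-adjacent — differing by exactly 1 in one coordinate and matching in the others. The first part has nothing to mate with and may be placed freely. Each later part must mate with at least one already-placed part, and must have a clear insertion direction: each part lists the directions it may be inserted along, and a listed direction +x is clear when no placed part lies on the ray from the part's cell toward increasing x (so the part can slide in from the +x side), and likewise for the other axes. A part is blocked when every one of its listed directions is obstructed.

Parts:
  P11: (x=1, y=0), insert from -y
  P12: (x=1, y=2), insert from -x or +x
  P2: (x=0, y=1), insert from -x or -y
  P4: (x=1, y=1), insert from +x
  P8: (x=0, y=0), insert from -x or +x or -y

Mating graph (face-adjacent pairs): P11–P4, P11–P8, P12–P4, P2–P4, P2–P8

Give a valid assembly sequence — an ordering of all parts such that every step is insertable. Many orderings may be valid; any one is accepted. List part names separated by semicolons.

P11; P4; P2; P12; P8

1. P11@(1, 0) [-y clear] — {P11}
2. P4@(1, 1) [+x clear] — {P11, P4}
3. P2@(0, 1) [-x clear] — {P11, P2, P4}
4. P12@(1, 2) [-x clear] — {P11, P12, P2, P4}
5. P8@(0, 0) [-x clear] — {P11, P12, P2, P4, P8}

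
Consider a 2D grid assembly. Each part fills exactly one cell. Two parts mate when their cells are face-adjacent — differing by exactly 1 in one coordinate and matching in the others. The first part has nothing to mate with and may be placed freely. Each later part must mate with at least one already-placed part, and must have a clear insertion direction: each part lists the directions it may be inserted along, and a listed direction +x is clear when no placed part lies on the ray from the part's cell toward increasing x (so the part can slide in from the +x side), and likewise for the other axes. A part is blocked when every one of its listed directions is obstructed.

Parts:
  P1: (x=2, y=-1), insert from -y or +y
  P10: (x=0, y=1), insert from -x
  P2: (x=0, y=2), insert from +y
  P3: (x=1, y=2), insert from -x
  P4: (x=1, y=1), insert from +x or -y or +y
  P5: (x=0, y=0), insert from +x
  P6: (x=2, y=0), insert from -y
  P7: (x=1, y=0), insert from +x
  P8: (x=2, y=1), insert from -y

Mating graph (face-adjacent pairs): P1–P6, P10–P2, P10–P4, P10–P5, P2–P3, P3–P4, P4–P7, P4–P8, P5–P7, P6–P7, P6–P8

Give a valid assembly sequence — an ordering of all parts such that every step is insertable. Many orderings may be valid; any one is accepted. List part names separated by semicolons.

P3; P2; P4; P8; P10; P5; P7; P6; P1

1. P3@(1, 2) [-x clear] — {P3}
2. P2@(0, 2) [+y clear] — {P2, P3}
3. P4@(1, 1) [+x clear] — {P2, P3, P4}
4. P8@(2, 1) [-y clear] — {P2, P3, P4, P8}
5. P10@(0, 1) [-x clear] — {P10, P2, P3, P4, P8}
6. P5@(0, 0) [+x clear] — {P10, P2, P3, P4, P5, P8}
7. P7@(1, 0) [+x clear] — {P10, P2, P3, P4, P5, P7, P8}
8. P6@(2, 0) [-y clear] — {P10, P2, P3, P4, P5, P6, P7, P8}
9. P1@(2, -1) [-y clear] — {P1, P10, P2, P3, P4, P5, P6, P7, P8}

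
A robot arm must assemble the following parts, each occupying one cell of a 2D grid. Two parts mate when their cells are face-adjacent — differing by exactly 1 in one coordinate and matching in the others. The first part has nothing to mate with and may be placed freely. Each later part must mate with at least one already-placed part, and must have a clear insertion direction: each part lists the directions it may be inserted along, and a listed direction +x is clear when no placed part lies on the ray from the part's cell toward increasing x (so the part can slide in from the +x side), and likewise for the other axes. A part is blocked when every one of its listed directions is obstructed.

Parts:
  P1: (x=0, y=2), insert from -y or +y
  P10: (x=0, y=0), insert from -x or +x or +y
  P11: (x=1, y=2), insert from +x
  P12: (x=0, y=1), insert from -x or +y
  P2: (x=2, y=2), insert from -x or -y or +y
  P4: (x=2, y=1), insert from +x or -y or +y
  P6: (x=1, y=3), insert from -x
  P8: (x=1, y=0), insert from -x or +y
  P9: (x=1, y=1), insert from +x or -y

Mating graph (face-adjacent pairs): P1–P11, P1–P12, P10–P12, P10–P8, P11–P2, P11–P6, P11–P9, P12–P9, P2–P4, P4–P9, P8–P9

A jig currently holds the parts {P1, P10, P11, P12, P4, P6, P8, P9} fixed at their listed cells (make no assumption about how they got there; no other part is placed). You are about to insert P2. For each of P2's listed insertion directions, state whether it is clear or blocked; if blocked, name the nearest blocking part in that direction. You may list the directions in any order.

+y: clear; -x: blocked by P11; -y: blocked by P4

-x: nearest on ray is P11@(1, 2) ⇒ blocked
-y: nearest on ray is P4@(2, 1) ⇒ blocked
+y: ray from P2(2, 2) has no placed part ⇒ clear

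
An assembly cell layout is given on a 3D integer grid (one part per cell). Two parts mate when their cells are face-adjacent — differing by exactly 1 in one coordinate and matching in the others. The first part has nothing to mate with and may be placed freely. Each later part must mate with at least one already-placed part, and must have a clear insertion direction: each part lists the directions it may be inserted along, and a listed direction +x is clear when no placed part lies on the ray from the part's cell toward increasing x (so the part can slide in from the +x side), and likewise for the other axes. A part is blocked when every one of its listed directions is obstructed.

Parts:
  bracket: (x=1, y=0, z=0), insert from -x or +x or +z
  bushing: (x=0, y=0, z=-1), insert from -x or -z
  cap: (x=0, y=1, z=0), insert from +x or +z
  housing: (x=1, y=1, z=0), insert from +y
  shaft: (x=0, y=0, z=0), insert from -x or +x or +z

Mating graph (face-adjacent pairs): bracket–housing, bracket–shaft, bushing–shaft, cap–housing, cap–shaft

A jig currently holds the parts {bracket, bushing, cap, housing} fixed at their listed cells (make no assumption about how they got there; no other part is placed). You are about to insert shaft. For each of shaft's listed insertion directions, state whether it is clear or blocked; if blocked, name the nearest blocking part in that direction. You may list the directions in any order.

-x: ray from shaft(0, 0, 0) has no placed part ⇒ clear
+x: nearest on ray is bracket@(1, 0, 0) ⇒ blocked
+z: ray from shaft(0, 0, 0) has no placed part ⇒ clear

+x: blocked by bracket; +z: clear; -x: clear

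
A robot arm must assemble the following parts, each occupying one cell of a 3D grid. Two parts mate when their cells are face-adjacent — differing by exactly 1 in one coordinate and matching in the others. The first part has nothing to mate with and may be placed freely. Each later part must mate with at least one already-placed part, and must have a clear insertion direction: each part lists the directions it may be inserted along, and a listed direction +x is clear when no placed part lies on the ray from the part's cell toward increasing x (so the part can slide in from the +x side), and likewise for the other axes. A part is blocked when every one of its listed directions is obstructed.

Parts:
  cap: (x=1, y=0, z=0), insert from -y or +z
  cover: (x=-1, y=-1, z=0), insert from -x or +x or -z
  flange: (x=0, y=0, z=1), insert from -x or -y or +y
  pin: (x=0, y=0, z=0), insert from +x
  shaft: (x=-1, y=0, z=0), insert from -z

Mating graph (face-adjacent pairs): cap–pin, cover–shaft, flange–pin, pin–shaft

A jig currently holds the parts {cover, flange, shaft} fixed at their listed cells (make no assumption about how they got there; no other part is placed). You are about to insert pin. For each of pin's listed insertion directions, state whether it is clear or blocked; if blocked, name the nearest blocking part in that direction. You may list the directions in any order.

+x: ray from pin(0, 0, 0) has no placed part ⇒ clear

+x: clear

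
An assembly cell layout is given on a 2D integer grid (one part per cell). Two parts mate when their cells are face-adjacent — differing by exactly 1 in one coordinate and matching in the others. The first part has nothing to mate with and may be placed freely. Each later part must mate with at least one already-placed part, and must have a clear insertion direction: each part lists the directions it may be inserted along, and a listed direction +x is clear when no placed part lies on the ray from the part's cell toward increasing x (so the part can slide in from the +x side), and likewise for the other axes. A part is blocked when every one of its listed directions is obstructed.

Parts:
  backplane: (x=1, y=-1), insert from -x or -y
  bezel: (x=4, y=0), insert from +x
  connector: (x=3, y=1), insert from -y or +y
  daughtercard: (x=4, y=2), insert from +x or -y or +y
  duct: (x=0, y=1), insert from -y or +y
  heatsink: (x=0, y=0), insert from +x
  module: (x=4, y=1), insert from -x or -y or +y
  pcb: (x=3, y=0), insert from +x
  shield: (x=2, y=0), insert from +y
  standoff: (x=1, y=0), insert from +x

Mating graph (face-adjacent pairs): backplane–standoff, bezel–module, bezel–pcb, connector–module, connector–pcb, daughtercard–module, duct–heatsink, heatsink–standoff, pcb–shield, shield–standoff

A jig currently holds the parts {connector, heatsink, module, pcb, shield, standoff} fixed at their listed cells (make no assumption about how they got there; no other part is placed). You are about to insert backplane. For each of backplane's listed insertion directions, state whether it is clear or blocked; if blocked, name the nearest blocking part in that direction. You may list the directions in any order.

-x: ray from backplane(1, -1) has no placed part ⇒ clear
-y: ray from backplane(1, -1) has no placed part ⇒ clear

-x: clear; -y: clear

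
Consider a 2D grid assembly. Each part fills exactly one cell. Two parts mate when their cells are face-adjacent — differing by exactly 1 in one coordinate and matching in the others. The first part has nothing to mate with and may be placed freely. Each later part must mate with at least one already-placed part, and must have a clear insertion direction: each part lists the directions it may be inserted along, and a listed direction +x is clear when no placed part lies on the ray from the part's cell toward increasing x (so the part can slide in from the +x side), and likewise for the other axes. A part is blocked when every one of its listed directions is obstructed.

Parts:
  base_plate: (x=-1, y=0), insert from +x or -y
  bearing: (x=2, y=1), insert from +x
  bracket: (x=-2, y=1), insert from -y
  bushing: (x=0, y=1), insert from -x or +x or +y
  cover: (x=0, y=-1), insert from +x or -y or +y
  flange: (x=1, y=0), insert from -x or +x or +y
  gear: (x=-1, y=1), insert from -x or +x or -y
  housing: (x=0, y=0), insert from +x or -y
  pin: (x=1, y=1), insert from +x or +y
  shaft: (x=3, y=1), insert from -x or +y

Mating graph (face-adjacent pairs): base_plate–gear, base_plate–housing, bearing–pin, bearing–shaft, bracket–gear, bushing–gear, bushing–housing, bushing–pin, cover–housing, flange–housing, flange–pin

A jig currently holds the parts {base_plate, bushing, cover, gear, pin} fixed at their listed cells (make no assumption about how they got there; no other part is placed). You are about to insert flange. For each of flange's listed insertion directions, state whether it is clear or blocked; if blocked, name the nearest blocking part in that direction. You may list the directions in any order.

+x: clear; +y: blocked by pin; -x: blocked by base_plate

-x: nearest on ray is base_plate@(-1, 0) ⇒ blocked
+x: ray from flange(1, 0) has no placed part ⇒ clear
+y: nearest on ray is pin@(1, 1) ⇒ blocked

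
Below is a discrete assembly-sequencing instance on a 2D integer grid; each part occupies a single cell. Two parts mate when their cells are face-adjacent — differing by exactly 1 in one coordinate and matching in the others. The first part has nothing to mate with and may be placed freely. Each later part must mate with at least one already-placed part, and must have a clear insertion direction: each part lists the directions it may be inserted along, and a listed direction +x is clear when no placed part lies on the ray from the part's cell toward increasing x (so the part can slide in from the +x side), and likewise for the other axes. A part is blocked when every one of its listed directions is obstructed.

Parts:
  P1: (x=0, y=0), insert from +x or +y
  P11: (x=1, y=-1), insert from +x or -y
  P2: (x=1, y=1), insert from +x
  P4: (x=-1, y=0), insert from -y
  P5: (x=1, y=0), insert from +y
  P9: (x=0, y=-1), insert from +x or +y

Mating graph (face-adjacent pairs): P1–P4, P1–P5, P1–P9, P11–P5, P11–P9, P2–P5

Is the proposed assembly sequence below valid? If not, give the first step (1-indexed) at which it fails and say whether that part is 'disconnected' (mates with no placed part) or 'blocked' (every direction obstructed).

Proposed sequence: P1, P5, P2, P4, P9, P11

1. P1@(0, 0) [+x clear] — {P1}
2. P5@(1, 0) [+y clear] — {P1, P5}
3. P2@(1, 1) [+x clear] — {P1, P2, P5}
4. P4@(-1, 0) [-y clear] — {P1, P2, P4, P5}
5. P9@(0, -1) [+x clear] — {P1, P2, P4, P5, P9}
6. P11@(1, -1) [+x clear] — {P1, P11, P2, P4, P5, P9}

Valid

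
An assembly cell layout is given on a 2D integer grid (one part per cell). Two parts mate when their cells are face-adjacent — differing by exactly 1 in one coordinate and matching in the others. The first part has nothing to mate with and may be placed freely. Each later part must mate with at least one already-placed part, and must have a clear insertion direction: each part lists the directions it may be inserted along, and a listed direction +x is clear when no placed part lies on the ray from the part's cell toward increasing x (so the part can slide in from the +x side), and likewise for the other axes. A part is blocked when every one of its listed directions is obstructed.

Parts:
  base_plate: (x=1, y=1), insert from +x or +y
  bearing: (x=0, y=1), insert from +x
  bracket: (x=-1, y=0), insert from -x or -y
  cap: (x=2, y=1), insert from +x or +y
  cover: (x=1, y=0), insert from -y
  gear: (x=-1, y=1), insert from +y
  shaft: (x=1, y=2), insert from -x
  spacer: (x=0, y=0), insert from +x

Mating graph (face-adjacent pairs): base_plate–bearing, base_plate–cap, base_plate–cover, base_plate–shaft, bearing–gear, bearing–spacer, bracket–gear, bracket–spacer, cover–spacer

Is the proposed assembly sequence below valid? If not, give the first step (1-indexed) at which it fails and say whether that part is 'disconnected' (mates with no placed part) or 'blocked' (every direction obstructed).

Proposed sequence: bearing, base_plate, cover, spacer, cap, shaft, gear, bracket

Invalid at step 4 (blocked)

1. bearing@(0, 1) [+x clear] — {bearing}
2. base_plate@(1, 1) [+x clear] — {base_plate, bearing}
3. cover@(1, 0) [-y clear] — {base_plate, bearing, cover}
4. spacer@(0, 0) — +x all obstructed ⇒ blocked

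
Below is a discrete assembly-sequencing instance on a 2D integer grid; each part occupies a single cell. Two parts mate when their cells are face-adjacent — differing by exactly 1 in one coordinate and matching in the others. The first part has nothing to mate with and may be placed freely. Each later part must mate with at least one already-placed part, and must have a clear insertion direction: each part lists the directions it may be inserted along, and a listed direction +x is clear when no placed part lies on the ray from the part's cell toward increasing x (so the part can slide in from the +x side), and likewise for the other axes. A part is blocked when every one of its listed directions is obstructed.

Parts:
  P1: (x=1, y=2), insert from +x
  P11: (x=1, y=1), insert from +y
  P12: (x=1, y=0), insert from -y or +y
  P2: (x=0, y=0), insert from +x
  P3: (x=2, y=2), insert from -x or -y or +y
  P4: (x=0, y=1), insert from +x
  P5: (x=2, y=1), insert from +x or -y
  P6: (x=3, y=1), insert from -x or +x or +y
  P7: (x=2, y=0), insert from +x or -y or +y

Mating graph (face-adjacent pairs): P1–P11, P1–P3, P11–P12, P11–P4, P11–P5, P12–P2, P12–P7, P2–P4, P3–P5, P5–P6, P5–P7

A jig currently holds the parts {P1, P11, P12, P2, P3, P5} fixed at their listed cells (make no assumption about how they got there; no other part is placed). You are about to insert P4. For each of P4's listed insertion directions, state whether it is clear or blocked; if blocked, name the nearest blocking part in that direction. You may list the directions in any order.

+x: nearest on ray is P11@(1, 1) ⇒ blocked

+x: blocked by P11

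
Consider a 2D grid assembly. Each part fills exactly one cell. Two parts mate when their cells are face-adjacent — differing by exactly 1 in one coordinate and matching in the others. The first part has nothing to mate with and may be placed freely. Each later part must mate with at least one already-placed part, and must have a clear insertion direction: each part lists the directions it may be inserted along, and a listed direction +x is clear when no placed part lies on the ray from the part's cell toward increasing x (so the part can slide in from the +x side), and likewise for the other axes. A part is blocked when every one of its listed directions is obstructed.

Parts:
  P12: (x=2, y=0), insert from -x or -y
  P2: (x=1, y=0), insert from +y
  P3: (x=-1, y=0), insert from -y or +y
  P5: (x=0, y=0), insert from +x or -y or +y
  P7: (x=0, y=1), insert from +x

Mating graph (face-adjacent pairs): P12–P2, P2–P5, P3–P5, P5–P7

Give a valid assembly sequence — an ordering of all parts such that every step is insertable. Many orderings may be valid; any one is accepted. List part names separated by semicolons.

1. P2@(1, 0) [+y clear] — {P2}
2. P5@(0, 0) [-y clear] — {P2, P5}
3. P7@(0, 1) [+x clear] — {P2, P5, P7}
4. P12@(2, 0) [-y clear] — {P12, P2, P5, P7}
5. P3@(-1, 0) [-y clear] — {P12, P2, P3, P5, P7}

P2; P5; P7; P12; P3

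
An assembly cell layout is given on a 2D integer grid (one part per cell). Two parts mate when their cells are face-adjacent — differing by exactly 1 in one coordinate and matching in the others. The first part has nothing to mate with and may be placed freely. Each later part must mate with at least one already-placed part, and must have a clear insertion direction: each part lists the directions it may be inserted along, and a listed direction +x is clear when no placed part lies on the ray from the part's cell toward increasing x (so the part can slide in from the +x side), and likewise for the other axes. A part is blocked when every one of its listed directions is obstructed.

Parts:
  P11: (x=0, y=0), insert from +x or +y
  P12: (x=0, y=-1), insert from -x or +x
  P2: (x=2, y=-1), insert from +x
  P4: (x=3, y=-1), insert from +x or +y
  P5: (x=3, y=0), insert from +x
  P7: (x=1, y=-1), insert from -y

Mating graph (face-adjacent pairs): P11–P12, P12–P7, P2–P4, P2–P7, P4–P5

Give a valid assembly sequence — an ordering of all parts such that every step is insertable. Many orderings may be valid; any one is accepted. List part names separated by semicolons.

1. P11@(0, 0) [+x clear] — {P11}
2. P12@(0, -1) [-x clear] — {P11, P12}
3. P7@(1, -1) [-y clear] — {P11, P12, P7}
4. P2@(2, -1) [+x clear] — {P11, P12, P2, P7}
5. P4@(3, -1) [+x clear] — {P11, P12, P2, P4, P7}
6. P5@(3, 0) [+x clear] — {P11, P12, P2, P4, P5, P7}

P11; P12; P7; P2; P4; P5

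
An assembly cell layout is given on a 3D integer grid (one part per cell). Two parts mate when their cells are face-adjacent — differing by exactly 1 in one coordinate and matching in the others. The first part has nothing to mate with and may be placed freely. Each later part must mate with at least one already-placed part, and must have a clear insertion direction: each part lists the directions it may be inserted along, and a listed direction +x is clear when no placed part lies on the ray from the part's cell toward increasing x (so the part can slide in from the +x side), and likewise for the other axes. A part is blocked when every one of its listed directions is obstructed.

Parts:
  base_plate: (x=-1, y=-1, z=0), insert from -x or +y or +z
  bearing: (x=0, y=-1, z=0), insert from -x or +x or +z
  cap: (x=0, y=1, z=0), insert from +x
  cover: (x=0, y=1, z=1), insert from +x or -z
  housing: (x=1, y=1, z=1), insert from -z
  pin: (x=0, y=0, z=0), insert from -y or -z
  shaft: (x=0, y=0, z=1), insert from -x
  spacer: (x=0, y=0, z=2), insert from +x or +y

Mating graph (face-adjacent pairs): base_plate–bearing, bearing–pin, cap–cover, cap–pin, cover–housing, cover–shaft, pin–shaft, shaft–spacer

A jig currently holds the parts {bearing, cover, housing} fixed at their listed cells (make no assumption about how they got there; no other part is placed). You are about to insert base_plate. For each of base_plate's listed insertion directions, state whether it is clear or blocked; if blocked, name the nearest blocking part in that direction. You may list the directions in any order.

-x: ray from base_plate(-1, -1, 0) has no placed part ⇒ clear
+y: ray from base_plate(-1, -1, 0) has no placed part ⇒ clear
+z: ray from base_plate(-1, -1, 0) has no placed part ⇒ clear

+y: clear; +z: clear; -x: clear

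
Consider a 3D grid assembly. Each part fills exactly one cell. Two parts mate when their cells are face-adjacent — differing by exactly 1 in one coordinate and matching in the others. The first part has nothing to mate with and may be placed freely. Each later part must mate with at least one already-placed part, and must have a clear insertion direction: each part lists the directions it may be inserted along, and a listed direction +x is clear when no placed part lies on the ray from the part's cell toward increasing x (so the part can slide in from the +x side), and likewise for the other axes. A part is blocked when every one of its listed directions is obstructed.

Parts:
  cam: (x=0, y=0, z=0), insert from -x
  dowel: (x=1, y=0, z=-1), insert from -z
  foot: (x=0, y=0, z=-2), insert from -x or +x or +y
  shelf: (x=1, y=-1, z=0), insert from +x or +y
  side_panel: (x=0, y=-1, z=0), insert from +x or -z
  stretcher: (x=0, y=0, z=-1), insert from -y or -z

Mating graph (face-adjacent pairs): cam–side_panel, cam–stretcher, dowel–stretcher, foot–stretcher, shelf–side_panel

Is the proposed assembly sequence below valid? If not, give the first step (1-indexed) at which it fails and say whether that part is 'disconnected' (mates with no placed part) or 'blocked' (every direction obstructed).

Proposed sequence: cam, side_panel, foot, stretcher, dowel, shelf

1. cam@(0, 0, 0) [-x clear] — {cam}
2. side_panel@(0, -1, 0) [+x clear] — {cam, side_panel}
3. foot@(0, 0, -2) — no placed neighbour ⇒ disconnected

Invalid at step 3 (disconnected)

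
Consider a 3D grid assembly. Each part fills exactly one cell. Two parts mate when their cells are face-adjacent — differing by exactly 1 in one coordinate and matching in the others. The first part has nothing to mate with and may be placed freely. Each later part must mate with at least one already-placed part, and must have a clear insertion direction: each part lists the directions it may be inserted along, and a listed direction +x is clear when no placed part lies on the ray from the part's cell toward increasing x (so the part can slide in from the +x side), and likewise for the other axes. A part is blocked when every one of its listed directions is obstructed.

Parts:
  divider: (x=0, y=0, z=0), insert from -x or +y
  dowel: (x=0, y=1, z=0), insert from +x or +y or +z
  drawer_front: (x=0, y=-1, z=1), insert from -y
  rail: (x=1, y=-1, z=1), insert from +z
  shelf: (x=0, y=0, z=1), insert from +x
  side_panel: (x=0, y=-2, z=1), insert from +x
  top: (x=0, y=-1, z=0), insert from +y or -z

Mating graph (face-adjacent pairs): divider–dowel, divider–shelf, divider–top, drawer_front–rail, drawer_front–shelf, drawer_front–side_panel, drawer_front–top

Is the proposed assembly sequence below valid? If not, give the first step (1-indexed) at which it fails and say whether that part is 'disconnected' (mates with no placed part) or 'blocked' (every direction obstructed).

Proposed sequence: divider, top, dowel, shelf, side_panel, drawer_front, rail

Invalid at step 5 (disconnected)

1. divider@(0, 0, 0) [-x clear] — {divider}
2. top@(0, -1, 0) [-z clear] — {divider, top}
3. dowel@(0, 1, 0) [+x clear] — {divider, dowel, top}
4. shelf@(0, 0, 1) [+x clear] — {divider, dowel, shelf, top}
5. side_panel@(0, -2, 1) — no placed neighbour ⇒ disconnected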